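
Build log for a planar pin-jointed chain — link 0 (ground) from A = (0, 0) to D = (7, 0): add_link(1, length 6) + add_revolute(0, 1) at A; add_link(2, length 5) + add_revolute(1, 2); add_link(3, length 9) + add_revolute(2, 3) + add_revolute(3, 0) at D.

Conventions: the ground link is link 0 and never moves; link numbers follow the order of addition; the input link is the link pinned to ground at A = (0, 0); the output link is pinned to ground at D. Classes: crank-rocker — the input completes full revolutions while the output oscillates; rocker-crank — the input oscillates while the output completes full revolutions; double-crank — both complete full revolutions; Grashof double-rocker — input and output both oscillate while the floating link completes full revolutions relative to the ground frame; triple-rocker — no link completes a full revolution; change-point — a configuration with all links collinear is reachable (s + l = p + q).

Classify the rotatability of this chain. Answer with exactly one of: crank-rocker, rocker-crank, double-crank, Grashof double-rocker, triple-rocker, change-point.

lengths: ground=7, input=6, coupler=5, output=9
sorted: s=5 (shortest), l=9 (longest), p+q=13
s + l = 14 vs p + q = 13
s + l > p + q → non-Grashof → no link fully rotates → triple-rocker

triple-rocker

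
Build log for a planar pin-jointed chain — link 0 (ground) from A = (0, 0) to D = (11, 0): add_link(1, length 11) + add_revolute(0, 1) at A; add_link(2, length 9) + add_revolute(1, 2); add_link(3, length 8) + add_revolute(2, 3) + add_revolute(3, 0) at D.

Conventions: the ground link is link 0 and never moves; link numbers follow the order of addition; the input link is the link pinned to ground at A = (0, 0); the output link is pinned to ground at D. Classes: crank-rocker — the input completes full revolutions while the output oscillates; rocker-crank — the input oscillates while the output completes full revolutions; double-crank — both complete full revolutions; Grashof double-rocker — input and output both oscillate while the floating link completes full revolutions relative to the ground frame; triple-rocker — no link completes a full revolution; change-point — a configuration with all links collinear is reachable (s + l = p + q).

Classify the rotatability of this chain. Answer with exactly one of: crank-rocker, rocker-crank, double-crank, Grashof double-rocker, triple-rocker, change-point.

lengths: ground=11, input=11, coupler=9, output=8
sorted: s=8 (shortest), l=11 (longest), p+q=20
s + l = 19 vs p + q = 20
s + l < p + q (Grashof) with shortest = output link → rocker-crank

rocker-crank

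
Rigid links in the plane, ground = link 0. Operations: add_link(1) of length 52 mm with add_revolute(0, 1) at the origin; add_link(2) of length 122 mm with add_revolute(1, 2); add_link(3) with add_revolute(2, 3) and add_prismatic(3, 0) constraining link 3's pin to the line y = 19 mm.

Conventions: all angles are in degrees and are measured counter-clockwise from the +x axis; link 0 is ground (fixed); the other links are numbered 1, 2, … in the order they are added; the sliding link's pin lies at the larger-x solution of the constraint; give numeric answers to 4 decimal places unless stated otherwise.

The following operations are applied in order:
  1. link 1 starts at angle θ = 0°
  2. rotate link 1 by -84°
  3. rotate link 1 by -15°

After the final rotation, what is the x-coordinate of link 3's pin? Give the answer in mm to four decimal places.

geometry: r = 52 mm, L = 122 mm, e = 19 mm; θ starts at 0°
rotate link 1 by -84°: θ ← 0° -84° = -84°
rotate link 1 by -15°: θ ← -84° -15° = -99°
crank pin P = (r cos θ, r sin θ) = (-8.134592, -51.359794)
h = r sin θ − e = -51.359794 − 19 = -70.359794
x = r cos θ + √(L² − h²) = -8.134592 + 99.666943 = 91.532350

91.5324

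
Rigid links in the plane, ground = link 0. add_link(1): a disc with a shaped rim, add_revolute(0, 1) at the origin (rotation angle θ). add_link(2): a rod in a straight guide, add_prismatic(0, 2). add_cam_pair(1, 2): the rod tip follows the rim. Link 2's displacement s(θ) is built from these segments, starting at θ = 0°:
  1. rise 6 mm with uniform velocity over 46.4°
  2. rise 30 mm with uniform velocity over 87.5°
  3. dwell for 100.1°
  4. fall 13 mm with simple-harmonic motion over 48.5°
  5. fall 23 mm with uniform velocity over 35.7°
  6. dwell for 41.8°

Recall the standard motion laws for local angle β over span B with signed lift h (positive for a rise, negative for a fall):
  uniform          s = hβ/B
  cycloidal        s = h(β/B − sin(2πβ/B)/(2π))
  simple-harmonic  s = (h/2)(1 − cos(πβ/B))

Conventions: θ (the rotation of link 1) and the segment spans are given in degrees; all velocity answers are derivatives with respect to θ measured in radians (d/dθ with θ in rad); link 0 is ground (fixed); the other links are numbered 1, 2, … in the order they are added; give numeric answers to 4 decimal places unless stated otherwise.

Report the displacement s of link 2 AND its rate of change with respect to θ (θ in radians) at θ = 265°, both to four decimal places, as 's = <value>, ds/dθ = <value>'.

segment 1 (0° to 46.4°, uniform, h = 6) is passed completely: s = 0.0000 + (6) = 6.0000
segment 2 (46.4° to 133.9°, uniform, h = 30) is passed completely: s = 6.0000 + (30) = 36.0000
segment 3 (133.9° to 234°, dwell): s unchanged at 36.0000
θ = 265° falls in segment 4 (234° to 282.5°, simple-harmonic, h = -13): β = 265 − 234 = 31°, B = 48.5°; Δs = -13/2·(1 − cos(π·0.6392)) = -9.2523; s = 36.0000 − 9.2523 = 26.7477
velocity in seg [234°–282.5°] (simple-harmonic), θ in radians: β = 31° = 0.5411 rad, B = 48.5° = 0.8465 rad; ds/dθ = (πh/(2B)) sin(πβ/B) = (π·(-13)/(2·0.8465)) sin(π·0.6392) = -21.854327 mm/rad

s = 26.7477, ds/dθ = -21.8543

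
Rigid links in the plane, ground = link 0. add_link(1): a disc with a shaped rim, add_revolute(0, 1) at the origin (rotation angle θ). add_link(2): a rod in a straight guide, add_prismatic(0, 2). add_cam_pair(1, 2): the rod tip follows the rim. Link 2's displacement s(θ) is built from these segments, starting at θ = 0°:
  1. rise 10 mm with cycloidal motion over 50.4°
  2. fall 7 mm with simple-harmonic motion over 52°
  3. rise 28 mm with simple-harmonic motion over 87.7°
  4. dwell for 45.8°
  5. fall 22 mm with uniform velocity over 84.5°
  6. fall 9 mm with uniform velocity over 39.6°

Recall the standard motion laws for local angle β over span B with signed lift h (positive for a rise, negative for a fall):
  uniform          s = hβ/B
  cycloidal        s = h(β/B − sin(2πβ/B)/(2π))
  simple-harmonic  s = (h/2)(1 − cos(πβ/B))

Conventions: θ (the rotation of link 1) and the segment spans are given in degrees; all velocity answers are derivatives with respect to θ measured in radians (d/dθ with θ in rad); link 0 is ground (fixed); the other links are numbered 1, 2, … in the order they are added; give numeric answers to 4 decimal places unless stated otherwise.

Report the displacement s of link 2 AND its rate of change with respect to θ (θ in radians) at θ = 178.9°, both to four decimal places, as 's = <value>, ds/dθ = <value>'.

segment 1 (0° to 50.4°, cycloidal, h = 10) is passed completely: s = 0.0000 + (10) = 10.0000
segment 2 (50.4° to 102.4°, simple-harmonic, h = -7) is passed completely: s = 10.0000 + (-7) = 3.0000
θ = 178.9° falls in segment 3 (102.4° to 190.1°, simple-harmonic, h = 28): β = 178.9 − 102.4 = 76.5°, B = 87.7°; Δs = 28/2·(1 − cos(π·0.8723)) = 26.8883; s = 3.0000 + 26.8883 = 29.8883
velocity in seg [102.4°–190.1°] (simple-harmonic), θ in radians: β = 76.5° = 1.3352 rad, B = 87.7° = 1.5307 rad; ds/dθ = (πh/(2B)) sin(πβ/B) = (π·28/(2·1.5307)) sin(π·0.8723) = 11.221603 mm/rad

s = 29.8883, ds/dθ = 11.2216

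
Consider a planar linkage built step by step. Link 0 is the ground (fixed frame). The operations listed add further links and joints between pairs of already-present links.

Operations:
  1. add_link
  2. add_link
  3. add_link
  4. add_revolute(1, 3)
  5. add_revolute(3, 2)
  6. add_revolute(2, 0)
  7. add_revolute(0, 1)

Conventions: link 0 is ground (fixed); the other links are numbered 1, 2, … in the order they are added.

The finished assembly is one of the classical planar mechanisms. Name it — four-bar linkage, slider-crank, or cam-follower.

links: 4 (incl. ground); joints: 4 revolute, 0 prismatic, 0 higher (cam) pair, forming one closed loop
4 links in a single 4R loop → four-bar linkage

four-bar linkage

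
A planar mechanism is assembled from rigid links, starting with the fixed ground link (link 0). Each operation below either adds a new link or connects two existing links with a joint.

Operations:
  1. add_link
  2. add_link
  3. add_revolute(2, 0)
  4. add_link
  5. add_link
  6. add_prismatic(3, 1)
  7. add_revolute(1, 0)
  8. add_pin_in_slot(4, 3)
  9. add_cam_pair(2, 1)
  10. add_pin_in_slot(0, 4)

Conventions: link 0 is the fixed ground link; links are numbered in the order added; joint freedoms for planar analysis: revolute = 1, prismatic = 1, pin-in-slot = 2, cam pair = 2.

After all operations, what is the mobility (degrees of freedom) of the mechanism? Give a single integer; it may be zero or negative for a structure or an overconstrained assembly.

L=1 J1=0 J2=0
add link → L=2 J1=0 J2=0
add link → L=3 J1=0 J2=0
R@2,0 dof=1 J1 → L=3 J1=1 J2=0
add link → L=4 J1=1 J2=0
add link → L=5 J1=1 J2=0
P@3,1 dof=1 J1 → L=5 J1=2 J2=0
R@1,0 dof=1 J1 → L=5 J1=3 J2=0
PS@4,3 dof=2 J2 → L=5 J1=3 J2=1
C@2,1 dof=2 J2 → L=5 J1=3 J2=2
PS@0,4 dof=2 J2 → L=5 J1=3 J2=3
M=3(L−1)−2J1−J2=3·4−2·3−3=3

M = 3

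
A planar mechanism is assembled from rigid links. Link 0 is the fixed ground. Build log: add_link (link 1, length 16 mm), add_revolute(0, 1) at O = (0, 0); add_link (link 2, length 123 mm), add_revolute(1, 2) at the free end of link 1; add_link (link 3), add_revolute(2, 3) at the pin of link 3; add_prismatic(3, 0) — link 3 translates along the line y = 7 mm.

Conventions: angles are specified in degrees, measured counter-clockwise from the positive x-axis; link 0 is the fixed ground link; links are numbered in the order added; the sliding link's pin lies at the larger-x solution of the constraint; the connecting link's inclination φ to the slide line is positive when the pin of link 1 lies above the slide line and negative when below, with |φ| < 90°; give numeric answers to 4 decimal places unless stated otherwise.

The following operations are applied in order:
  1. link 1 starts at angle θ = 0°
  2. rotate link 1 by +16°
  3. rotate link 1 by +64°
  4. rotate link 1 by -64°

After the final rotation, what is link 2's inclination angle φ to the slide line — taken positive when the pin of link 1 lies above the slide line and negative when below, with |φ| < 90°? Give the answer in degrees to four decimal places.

geometry: r = 16 mm, L = 123 mm, e = 7 mm; θ starts at 0°
rotate link 1 by +16°: θ ← 0° +16° = 16°
rotate link 1 by +64°: θ ← 16° +64° = 80°
rotate link 1 by -64°: θ ← 80° -64° = 16°
h = r sin θ − e = 4.410198 − 7 = -2.589802
sin φ = h / L = -2.589802 / 123 = -0.02105530
φ = arcsin(-0.02105530) = -1.206469°

-1.2065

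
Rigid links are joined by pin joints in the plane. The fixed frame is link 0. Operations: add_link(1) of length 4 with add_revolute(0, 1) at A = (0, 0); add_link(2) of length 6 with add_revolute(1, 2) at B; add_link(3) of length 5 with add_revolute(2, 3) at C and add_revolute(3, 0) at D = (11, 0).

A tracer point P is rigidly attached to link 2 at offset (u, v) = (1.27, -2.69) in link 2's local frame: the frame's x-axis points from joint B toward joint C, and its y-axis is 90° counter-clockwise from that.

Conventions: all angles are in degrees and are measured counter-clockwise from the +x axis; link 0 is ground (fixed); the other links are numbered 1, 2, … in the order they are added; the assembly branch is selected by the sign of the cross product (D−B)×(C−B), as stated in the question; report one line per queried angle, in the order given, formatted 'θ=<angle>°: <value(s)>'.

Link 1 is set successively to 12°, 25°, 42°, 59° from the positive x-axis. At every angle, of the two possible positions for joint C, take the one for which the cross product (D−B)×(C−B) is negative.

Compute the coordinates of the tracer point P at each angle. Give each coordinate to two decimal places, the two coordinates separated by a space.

A=(0,0), D=(11.00,0)
θ=12°: B = A + 4.00·(cos12°, sin12°) = (3.9126, 0.8316)
θ=12°: |BD| = 7.1360
θ=12°: circle(B,6.00) ∩ circle(D,5.00): a=4.3388, h=4.1443
θ=12°:   candidates: C₊=(8.7048,4.4421) cross=29.574; C₋=(7.7388,-3.7901) cross=-29.574
θ=12°:   branch - wants cross < 0 → take C=(7.7388,-3.7901) (cross=-29.574)
θ=12°: ex = (C−B)/|BC| = (0.6377,-0.7703); ey = (0.7703,0.6377)
θ=12°: P = B + 1.27·ex + -2.69·ey = (2.6504,-1.8620)
θ=25°: B = A + 4.00·(cos25°, sin25°) = (3.6252, 1.6905)
θ=25°: |BD| = 7.5660
θ=25°: circle(B,6.00) ∩ circle(D,5.00): a=4.5100, h=3.9573
θ=25°:   candidates: C₊=(8.9054,4.5401) cross=29.941; C₋=(7.1370,-3.1745) cross=-29.941
θ=25°:   branch - wants cross < 0 → take C=(7.1370,-3.1745) (cross=-29.941)
θ=25°: ex = (C−B)/|BC| = (0.5853,-0.8108); ey = (0.8108,0.5853)
θ=25°: P = B + 1.27·ex + -2.69·ey = (2.1874,-0.9137)
θ=42°: B = A + 4.00·(cos42°, sin42°) = (2.9726, 2.6765)
θ=42°: |BD| = 8.4619
θ=42°: circle(B,6.00) ∩ circle(D,5.00): a=4.8809, h=3.4895
θ=42°:   candidates: C₊=(8.7066,4.4430) cross=29.528; C₋=(6.4991,-2.1777) cross=-29.528
θ=42°:   branch - wants cross < 0 → take C=(6.4991,-2.1777) (cross=-29.528)
θ=42°: ex = (C−B)/|BC| = (0.5878,-0.8090); ey = (0.8090,0.5878)
θ=42°: P = B + 1.27·ex + -2.69·ey = (1.5427,0.0680)
θ=59°: B = A + 4.00·(cos59°, sin59°) = (2.0602, 3.4287)
θ=59°: |BD| = 9.5748
θ=59°: circle(B,6.00) ∩ circle(D,5.00): a=5.3618, h=2.6927
θ=59°:   candidates: C₊=(8.0307,4.0228) cross=25.782; C₋=(6.1022,-1.0055) cross=-25.782
θ=59°:   branch - wants cross < 0 → take C=(6.1022,-1.0055) (cross=-25.782)
θ=59°: ex = (C−B)/|BC| = (0.6737,-0.7390); ey = (0.7390,0.6737)
θ=59°: P = B + 1.27·ex + -2.69·ey = (0.9277,0.6779)

θ=12°: 2.65 -1.86
θ=25°: 2.19 -0.91
θ=42°: 1.54 0.07
θ=59°: 0.93 0.68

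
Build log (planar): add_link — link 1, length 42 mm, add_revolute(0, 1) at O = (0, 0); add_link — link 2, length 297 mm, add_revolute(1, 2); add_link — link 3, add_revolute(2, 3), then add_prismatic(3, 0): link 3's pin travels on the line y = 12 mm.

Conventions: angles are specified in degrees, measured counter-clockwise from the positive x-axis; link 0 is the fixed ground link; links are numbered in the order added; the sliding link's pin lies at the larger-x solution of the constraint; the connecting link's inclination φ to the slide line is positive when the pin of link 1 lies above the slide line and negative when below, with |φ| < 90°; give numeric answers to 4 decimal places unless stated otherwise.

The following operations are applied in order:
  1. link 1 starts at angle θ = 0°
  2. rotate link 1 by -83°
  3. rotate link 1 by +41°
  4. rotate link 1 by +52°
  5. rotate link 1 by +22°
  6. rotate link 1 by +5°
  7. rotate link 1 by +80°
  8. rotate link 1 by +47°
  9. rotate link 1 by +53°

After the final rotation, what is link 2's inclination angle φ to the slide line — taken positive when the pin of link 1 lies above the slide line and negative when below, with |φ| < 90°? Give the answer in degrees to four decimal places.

geometry: r = 42 mm, L = 297 mm, e = 12 mm; θ starts at 0°
rotate link 1 by -83°: θ ← 0° -83° = -83°
rotate link 1 by +41°: θ ← -83° +41° = -42°
rotate link 1 by +52°: θ ← -42° +52° = 10°
rotate link 1 by +22°: θ ← 10° +22° = 32°
rotate link 1 by +5°: θ ← 32° +5° = 37°
rotate link 1 by +80°: θ ← 37° +80° = 117°
rotate link 1 by +47°: θ ← 117° +47° = 164°
rotate link 1 by +53°: θ ← 164° +53° = 217°
h = r sin θ − e = -25.276231 − 12 = -37.276231
sin φ = h / L = -37.276231 / 297 = -0.12550920
φ = arcsin(-0.12550920) = -7.210162°

-7.2102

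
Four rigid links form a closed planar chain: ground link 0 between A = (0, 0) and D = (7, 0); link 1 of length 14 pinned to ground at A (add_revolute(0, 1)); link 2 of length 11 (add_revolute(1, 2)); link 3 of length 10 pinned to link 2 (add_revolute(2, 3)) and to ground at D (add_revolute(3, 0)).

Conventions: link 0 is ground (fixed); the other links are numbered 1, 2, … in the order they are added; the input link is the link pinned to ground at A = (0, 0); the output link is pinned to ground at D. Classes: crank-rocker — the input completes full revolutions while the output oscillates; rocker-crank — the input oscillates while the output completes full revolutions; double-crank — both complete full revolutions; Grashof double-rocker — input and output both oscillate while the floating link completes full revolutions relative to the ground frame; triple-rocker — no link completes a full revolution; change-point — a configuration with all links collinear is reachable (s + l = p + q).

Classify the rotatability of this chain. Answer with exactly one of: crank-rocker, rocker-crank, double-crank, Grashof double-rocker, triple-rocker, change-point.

lengths: ground=7, input=14, coupler=11, output=10
sorted: s=7 (shortest), l=14 (longest), p+q=21
s + l = 21 vs p + q = 21
s + l = p + q → change-point (collinear configuration reachable)

change-point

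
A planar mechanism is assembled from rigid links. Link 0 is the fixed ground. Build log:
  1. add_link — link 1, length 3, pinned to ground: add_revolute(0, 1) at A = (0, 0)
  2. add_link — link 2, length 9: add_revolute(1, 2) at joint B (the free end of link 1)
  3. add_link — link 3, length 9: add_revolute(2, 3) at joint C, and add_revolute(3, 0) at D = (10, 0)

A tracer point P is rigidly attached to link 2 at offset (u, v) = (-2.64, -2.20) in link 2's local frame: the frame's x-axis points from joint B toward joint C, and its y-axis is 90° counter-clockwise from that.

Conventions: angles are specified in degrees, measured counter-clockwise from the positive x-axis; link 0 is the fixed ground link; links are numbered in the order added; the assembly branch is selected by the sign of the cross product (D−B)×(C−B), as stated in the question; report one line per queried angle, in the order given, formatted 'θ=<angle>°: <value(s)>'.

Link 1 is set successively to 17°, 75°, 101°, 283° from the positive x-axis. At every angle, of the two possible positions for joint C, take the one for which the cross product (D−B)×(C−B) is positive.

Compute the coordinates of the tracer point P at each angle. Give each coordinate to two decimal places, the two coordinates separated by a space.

A=(0,0), D=(10.00,0)
θ=17°: B = A + 3.00·(cos17°, sin17°) = (2.8689, 0.8771)
θ=17°: |BD| = 7.1848
θ=17°: circle(B,9.00) ∩ circle(D,9.00): a=3.5924, h=8.2519
θ=17°:   candidates: C₊=(7.4418,8.6288) cross=59.289; C₋=(5.4271,-7.7517) cross=-59.289
θ=17°:   branch + wants cross > 0 → take C=(7.4418,8.6288) (cross=59.289)
θ=17°: ex = (C−B)/|BC| = (0.5081,0.8613); ey = (-0.8613,0.5081)
θ=17°: P = B + -2.64·ex + -2.20·ey = (3.4224,-2.5145)
θ=75°: B = A + 3.00·(cos75°, sin75°) = (0.7765, 2.8978)
θ=75°: |BD| = 9.6680
θ=75°: circle(B,9.00) ∩ circle(D,9.00): a=4.8340, h=7.5916
θ=75°:   candidates: C₊=(7.6636,8.6915) cross=73.396; C₋=(3.1128,-5.7937) cross=-73.396
θ=75°:   branch + wants cross > 0 → take C=(7.6636,8.6915) (cross=73.396)
θ=75°: ex = (C−B)/|BC| = (0.7652,0.6437); ey = (-0.6437,0.7652)
θ=75°: P = B + -2.64·ex + -2.20·ey = (0.1724,-0.4852)
θ=101°: B = A + 3.00·(cos101°, sin101°) = (-0.5724, 2.9449)
θ=101°: |BD| = 10.9749
θ=101°: circle(B,9.00) ∩ circle(D,9.00): a=5.4875, h=7.1336
θ=101°:   candidates: C₊=(6.6279,8.3444) cross=78.290; C₋=(2.7996,-5.3995) cross=-78.290
θ=101°:   branch + wants cross > 0 → take C=(6.6279,8.3444) (cross=78.290)
θ=101°: ex = (C−B)/|BC| = (0.8000,0.5999); ey = (-0.5999,0.8000)
θ=101°: P = B + -2.64·ex + -2.20·ey = (-1.3646,-0.3991)
θ=283°: B = A + 3.00·(cos283°, sin283°) = (0.6749, -2.9231)
θ=283°: |BD| = 9.7726
θ=283°: circle(B,9.00) ∩ circle(D,9.00): a=4.8863, h=7.5581
θ=283°:   candidates: C₊=(3.0767,5.7505) cross=73.862; C₋=(7.5981,-8.6736) cross=-73.862
θ=283°:   branch + wants cross > 0 → take C=(3.0767,5.7505) (cross=73.862)
θ=283°: ex = (C−B)/|BC| = (0.2669,0.9637); ey = (-0.9637,0.2669)
θ=283°: P = B + -2.64·ex + -2.20·ey = (2.0905,-6.0545)

θ=17°: 3.42 -2.51
θ=75°: 0.17 -0.49
θ=101°: -1.36 -0.40
θ=283°: 2.09 -6.05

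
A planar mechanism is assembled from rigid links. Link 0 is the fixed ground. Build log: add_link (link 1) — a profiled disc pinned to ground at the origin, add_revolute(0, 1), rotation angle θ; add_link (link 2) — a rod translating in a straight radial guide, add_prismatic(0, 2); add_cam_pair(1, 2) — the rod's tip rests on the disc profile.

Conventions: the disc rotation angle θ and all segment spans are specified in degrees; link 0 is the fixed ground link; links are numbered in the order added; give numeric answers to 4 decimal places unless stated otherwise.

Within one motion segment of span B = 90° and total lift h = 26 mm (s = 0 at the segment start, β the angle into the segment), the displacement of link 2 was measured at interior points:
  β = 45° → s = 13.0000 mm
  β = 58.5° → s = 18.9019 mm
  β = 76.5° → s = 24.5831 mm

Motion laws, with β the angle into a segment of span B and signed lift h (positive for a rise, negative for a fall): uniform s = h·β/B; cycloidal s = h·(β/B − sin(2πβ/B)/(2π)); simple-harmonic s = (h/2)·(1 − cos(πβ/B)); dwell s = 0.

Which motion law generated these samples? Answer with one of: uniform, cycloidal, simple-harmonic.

candidates at β/B = r: uniform s = h·r (linear in β); cycloidal s = h·(r − sin(2πr)/(2π)); simple-harmonic s = (h/2)(1 − cos(πr))
β=45°: printed 13.0000 | uniform 13.0000, cycloidal 13.0000, simple-harmonic 13.0000
β=58.5°: printed 18.9019 | uniform 16.9000, cycloidal 20.2477, simple-harmonic 18.9019
β=76.5°: printed 24.5831 | uniform 22.1000, cycloidal 25.4477, simple-harmonic 24.5831
only one law matches every sample → simple-harmonic

simple-harmonic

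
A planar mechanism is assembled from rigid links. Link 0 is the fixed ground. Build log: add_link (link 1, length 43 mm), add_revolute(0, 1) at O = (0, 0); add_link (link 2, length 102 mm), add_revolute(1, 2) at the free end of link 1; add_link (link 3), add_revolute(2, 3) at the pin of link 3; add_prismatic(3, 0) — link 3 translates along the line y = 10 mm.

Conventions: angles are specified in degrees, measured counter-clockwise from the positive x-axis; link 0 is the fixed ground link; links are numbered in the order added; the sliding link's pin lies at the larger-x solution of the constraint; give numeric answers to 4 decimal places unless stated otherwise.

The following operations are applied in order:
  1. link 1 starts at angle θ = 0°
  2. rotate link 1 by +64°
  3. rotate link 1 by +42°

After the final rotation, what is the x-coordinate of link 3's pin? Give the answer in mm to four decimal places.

geometry: r = 43 mm, L = 102 mm, e = 10 mm; θ starts at 0°
rotate link 1 by +64°: θ ← 0° +64° = 64°
rotate link 1 by +42°: θ ← 64° +42° = 106°
crank pin P = (r cos θ, r sin θ) = (-11.852406, 41.334253)
h = r sin θ − e = 41.334253 − 10 = 31.334253
x = r cos θ + √(L² − h²) = -11.852406 + 97.067835 = 85.215429

85.2154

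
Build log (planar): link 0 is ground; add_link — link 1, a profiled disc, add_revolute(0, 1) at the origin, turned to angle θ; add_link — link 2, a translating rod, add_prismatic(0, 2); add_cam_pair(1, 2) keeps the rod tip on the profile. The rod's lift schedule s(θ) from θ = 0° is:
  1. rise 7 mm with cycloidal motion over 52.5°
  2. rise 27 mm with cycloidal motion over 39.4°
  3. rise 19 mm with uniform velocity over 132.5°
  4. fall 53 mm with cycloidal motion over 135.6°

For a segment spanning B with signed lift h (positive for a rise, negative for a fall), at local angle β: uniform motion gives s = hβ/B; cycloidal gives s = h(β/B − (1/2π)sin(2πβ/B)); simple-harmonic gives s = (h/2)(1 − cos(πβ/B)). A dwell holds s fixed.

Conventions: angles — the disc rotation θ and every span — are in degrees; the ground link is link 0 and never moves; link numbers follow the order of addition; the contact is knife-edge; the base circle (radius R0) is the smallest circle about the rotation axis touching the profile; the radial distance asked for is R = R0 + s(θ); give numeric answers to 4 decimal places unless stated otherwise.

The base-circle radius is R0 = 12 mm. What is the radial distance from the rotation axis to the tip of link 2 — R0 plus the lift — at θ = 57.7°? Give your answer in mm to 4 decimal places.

seg 1 [0°–52.5°] cycloidal, h=7: full span → s += 7 → s = 7.0000
seg 2 [52.5°–91.9°] cycloidal, h=27: θ=57.7° here. β=5.2, B=39.4. 27·(0.1320 − sin(2π·0.1320)/(2π)) = 0.3946 → s = 7.3946
R = R0 + s = 12 + 7.3946 = 19.3946

19.3946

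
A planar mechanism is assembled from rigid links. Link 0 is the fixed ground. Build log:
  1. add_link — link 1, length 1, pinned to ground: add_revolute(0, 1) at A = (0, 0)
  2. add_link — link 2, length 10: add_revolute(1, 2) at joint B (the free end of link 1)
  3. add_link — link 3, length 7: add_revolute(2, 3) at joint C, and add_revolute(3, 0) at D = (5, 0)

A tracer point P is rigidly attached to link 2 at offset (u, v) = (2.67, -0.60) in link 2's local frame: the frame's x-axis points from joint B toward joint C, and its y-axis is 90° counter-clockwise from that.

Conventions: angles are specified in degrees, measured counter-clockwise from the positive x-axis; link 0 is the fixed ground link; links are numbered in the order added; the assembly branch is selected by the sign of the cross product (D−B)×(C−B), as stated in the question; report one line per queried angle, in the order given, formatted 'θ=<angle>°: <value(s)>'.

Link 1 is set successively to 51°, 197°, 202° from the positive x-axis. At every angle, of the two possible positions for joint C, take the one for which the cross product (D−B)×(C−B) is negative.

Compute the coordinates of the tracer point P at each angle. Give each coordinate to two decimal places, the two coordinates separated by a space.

A=(0,0), D=(5.00,0)
θ=51°: B = A + 1.00·(cos51°, sin51°) = (0.6293, 0.7771)
θ=51°: |BD| = 4.4392
θ=51°: circle(B,10.00) ∩ circle(D,7.00): a=7.9639, h=6.0479
θ=51°:   candidates: C₊=(9.5290,5.3375) cross=26.848; C₋=(7.4114,-6.5715) cross=-26.848
θ=51°:   branch - wants cross < 0 → take C=(7.4114,-6.5715) (cross=-26.848)
θ=51°: ex = (C−B)/|BC| = (0.6782,-0.7349); ey = (0.7349,0.6782)
θ=51°: P = B + 2.67·ex + -0.60·ey = (1.9992,-1.5919)
θ=197°: B = A + 1.00·(cos197°, sin197°) = (-0.9563, -0.2924)
θ=197°: |BD| = 5.9635
θ=197°: circle(B,10.00) ∩ circle(D,7.00): a=7.2578, h=6.8793
θ=197°:   candidates: C₊=(5.9555,6.9345) cross=41.025; C₋=(6.6300,-6.8076) cross=-41.025
θ=197°:   branch - wants cross < 0 → take C=(6.6300,-6.8076) (cross=-41.025)
θ=197°: ex = (C−B)/|BC| = (0.7586,-0.6515); ey = (0.6515,0.7586)
θ=197°: P = B + 2.67·ex + -0.60·ey = (0.6783,-2.4871)
θ=202°: B = A + 1.00·(cos202°, sin202°) = (-0.9272, -0.3746)
θ=202°: |BD| = 5.9390
θ=202°: circle(B,10.00) ∩ circle(D,7.00): a=7.2631, h=6.8736
θ=202°:   candidates: C₊=(5.8879,6.9435) cross=40.822; C₋=(6.7551,-6.7764) cross=-40.822
θ=202°:   branch - wants cross < 0 → take C=(6.7551,-6.7764) (cross=-40.822)
θ=202°: ex = (C−B)/|BC| = (0.7682,-0.6402); ey = (0.6402,0.7682)
θ=202°: P = B + 2.67·ex + -0.60·ey = (0.7399,-2.5448)

θ=51°: 2.00 -1.59
θ=197°: 0.68 -2.49
θ=202°: 0.74 -2.54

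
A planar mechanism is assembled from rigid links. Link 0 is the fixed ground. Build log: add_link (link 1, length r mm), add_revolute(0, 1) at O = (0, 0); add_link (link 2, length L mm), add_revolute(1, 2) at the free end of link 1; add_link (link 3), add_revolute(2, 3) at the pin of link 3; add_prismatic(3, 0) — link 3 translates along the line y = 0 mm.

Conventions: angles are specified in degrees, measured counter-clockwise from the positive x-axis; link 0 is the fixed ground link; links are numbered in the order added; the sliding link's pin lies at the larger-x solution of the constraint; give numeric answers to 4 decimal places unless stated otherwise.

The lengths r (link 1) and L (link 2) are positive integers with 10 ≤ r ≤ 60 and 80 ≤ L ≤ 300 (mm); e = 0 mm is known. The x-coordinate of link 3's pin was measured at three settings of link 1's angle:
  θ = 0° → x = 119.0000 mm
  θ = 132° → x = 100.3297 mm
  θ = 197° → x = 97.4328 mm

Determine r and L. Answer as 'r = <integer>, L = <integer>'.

constraint per measurement: (x − r cos θ)² + (r sin θ − e)² = L²
subtracting the θ₁ and θ₂ equations cancels the r² and L² terms:
r = (x₁² − x₂²) / (2[(x₁cos θ₁ + e sin θ₁) − (x₂cos θ₂ + e sin θ₂)]) = 11.0000 → r = 11
L² = (x₁ − r cos θ₁)² + (r sin θ₁ − e)² = 11664.0000 → L = 108.0000 → L = 108
check at θ₃=197°: x = 97.4328 (printed 97.4328) ✓

r = 11, L = 108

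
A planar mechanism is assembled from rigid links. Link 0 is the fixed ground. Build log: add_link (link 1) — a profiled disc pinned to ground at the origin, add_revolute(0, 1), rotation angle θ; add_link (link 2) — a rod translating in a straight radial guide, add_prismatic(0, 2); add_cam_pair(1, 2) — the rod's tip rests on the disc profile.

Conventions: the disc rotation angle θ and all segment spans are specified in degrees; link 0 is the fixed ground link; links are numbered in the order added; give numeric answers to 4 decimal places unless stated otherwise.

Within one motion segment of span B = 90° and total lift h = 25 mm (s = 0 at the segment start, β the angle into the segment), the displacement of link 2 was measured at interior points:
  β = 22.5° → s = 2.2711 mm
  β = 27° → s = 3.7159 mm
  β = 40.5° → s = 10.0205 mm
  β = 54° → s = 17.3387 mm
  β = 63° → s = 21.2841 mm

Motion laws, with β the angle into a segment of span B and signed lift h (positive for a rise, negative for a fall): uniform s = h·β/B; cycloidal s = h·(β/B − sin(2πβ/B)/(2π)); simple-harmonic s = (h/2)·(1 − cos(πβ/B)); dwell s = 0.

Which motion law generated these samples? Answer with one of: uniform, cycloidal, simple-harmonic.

candidates at β/B = r: uniform s = h·r (linear in β); cycloidal s = h·(r − sin(2πr)/(2π)); simple-harmonic s = (h/2)(1 − cos(πr))
β=22.5°: printed 2.2711 | uniform 6.2500, cycloidal 2.2711, simple-harmonic 3.6612
β=27°: printed 3.7159 | uniform 7.5000, cycloidal 3.7159, simple-harmonic 5.1527
β=40.5°: printed 10.0205 | uniform 11.2500, cycloidal 10.0205, simple-harmonic 10.5446
β=54°: printed 17.3387 | uniform 15.0000, cycloidal 17.3387, simple-harmonic 16.3627
β=63°: printed 21.2841 | uniform 17.5000, cycloidal 21.2841, simple-harmonic 19.8473
only one law matches every sample → cycloidal

cycloidal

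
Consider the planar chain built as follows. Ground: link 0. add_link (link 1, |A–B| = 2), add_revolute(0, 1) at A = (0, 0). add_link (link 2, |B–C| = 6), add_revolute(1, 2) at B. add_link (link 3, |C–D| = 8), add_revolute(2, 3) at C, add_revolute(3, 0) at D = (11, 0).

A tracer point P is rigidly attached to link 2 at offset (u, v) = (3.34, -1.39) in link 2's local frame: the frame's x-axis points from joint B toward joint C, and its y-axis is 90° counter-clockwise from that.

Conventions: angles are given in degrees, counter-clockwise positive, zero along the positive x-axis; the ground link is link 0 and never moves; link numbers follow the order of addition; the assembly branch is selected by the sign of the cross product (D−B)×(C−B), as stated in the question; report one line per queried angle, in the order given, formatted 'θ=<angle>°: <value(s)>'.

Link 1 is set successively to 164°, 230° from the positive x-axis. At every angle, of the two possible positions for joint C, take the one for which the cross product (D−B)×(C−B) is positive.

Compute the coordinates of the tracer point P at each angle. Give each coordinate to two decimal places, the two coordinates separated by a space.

A=(0,0), D=(11.00,0)
θ=164°: B = A + 2.00·(cos164°, sin164°) = (-1.9225, 0.5513)
θ=164°: |BD| = 12.9343
θ=164°: circle(B,6.00) ∩ circle(D,8.00): a=5.3847, h=2.6466
θ=164°:   candidates: C₊=(3.5701,2.9660) cross=34.232; C₋=(3.3445,-2.3224) cross=-34.232
θ=164°:   branch + wants cross > 0 → take C=(3.5701,2.9660) (cross=34.232)
θ=164°: ex = (C−B)/|BC| = (0.9154,0.4025); ey = (-0.4025,0.9154)
θ=164°: P = B + 3.34·ex + -1.39·ey = (1.6945,0.6230)
θ=230°: B = A + 2.00·(cos230°, sin230°) = (-1.2856, -1.5321)
θ=230°: |BD| = 12.3807
θ=230°: circle(B,6.00) ∩ circle(D,8.00): a=5.0596, h=3.2250
θ=230°:   candidates: C₊=(3.3360,2.2942) cross=39.928; C₋=(4.1342,-4.1062) cross=-39.928
θ=230°:   branch + wants cross > 0 → take C=(3.3360,2.2942) (cross=39.928)
θ=230°: ex = (C−B)/|BC| = (0.7703,0.6377); ey = (-0.6377,0.7703)
θ=230°: P = B + 3.34·ex + -1.39·ey = (2.1735,-0.4728)

θ=164°: 1.69 0.62
θ=230°: 2.17 -0.47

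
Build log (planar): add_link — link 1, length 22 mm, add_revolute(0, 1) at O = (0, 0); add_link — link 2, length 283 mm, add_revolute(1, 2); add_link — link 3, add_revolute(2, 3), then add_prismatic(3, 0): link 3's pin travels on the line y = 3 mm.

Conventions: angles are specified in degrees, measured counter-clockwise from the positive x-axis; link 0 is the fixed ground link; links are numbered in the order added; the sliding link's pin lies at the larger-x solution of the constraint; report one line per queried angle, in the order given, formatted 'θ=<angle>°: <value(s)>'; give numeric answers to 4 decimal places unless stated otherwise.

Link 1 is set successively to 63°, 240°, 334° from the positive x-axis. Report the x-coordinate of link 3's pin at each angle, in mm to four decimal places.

geometry: r = 22 mm, L = 283 mm, e = 3 mm
θ=63°: crank pin P = (r cos θ, r sin θ) = (9.987791, 19.602144)
θ=63°: h = r sin θ − e = 19.602144 − 3 = 16.602144
θ=63°: x = r cos θ + √(L² − h²) = 9.987791 + 282.512599 = 292.500390
θ=240°: crank pin P = (r cos θ, r sin θ) = (-11.000000, -19.052559)
θ=240°: h = r sin θ − e = -19.052559 − 3 = -22.052559
θ=240°: x = r cos θ + √(L² − h²) = -11.000000 + 282.139477 = 271.139477
θ=334°: crank pin P = (r cos θ, r sin θ) = (19.773469, -9.644165)
θ=334°: h = r sin θ − e = -9.644165 − 3 = -12.644165
θ=334°: x = r cos θ + √(L² − h²) = 19.773469 + 282.717394 = 302.490863

θ=63°: 292.5004
θ=240°: 271.1395
θ=334°: 302.4909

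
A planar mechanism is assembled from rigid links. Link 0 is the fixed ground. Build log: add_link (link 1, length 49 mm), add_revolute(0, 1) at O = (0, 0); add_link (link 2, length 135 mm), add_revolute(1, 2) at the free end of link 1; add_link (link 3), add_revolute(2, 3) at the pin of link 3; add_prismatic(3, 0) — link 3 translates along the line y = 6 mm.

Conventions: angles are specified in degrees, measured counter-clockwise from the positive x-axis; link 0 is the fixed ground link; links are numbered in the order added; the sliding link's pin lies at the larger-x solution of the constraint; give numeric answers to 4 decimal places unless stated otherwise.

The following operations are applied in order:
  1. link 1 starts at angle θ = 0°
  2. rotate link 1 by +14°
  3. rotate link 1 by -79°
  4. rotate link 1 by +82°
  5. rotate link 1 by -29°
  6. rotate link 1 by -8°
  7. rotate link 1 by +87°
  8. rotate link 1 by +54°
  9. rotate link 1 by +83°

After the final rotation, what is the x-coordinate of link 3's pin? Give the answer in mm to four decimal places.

geometry: r = 49 mm, L = 135 mm, e = 6 mm; θ starts at 0°
rotate link 1 by +14°: θ ← 0° +14° = 14°
rotate link 1 by -79°: θ ← 14° -79° = -65°
rotate link 1 by +82°: θ ← -65° +82° = 17°
rotate link 1 by -29°: θ ← 17° -29° = -12°
rotate link 1 by -8°: θ ← -12° -8° = -20°
rotate link 1 by +87°: θ ← -20° +87° = 67°
rotate link 1 by +54°: θ ← 67° +54° = 121°
rotate link 1 by +83°: θ ← 121° +83° = 204°
crank pin P = (r cos θ, r sin θ) = (-44.763727, -19.930096)
h = r sin θ − e = -19.930096 − 6 = -25.930096
x = r cos θ + √(L² − h²) = -44.763727 + 132.486339 = 87.722612

87.7226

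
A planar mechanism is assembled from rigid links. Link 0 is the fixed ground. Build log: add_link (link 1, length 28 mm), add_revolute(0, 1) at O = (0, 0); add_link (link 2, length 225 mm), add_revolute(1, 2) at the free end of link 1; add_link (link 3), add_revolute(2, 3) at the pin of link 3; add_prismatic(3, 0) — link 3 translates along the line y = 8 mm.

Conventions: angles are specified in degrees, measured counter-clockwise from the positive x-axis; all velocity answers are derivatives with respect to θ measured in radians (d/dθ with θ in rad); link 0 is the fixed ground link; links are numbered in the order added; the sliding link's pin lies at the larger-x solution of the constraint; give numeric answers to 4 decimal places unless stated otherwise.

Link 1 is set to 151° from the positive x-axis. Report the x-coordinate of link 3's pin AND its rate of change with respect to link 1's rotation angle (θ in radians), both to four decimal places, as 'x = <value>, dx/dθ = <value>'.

geometry: r = 28 mm, L = 225 mm, e = 8 mm
crank pin P = (r cos θ, r sin θ) = (-24.489352, 13.574669)
h = r sin θ − e = 13.574669 − 8 = 5.574669
x = r cos θ + √(L² − h²) = -24.489352 + 224.930930 = 200.441578
dx/dθ = −r sin θ − h·r cos θ/√(L² − h²) (θ in radians; h = 5.574669) = -12.967727

x = 200.4416, dx/dθ = -12.9677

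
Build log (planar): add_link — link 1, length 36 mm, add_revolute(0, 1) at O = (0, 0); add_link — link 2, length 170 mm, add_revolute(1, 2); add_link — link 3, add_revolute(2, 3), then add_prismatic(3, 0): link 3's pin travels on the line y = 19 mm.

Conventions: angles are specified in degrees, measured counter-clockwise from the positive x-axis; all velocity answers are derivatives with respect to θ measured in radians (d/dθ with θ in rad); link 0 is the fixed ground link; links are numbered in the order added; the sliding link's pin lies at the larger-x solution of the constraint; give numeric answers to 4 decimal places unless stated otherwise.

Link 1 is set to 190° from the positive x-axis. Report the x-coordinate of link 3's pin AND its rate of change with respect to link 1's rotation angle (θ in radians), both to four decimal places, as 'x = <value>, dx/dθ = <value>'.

geometry: r = 36 mm, L = 170 mm, e = 19 mm
crank pin P = (r cos θ, r sin θ) = (-35.453079, -6.251334)
h = r sin θ − e = -6.251334 − 19 = -25.251334
x = r cos θ + √(L² − h²) = -35.453079 + 168.114158 = 132.661079
dx/dθ = −r sin θ − h·r cos θ/√(L² − h²) (θ in radians; h = -25.251334) = 0.926158

x = 132.6611, dx/dθ = 0.9262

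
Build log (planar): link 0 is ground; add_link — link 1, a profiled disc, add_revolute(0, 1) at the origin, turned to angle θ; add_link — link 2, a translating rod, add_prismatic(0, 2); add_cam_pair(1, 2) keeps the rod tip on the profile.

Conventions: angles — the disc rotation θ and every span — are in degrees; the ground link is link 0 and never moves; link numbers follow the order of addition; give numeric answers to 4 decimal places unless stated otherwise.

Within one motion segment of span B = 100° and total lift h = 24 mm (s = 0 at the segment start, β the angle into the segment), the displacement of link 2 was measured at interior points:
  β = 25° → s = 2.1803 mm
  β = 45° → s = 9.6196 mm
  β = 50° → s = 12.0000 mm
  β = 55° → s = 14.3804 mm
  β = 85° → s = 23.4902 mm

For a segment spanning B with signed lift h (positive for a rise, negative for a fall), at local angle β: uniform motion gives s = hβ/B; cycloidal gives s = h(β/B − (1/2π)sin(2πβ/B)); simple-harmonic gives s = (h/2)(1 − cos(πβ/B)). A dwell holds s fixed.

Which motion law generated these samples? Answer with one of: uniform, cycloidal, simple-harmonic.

candidates at β/B = r: uniform s = h·r (linear in β); cycloidal s = h·(r − sin(2πr)/(2π)); simple-harmonic s = (h/2)(1 − cos(πr))
β=25°: printed 2.1803 | uniform 6.0000, cycloidal 2.1803, simple-harmonic 3.5147
β=45°: printed 9.6196 | uniform 10.8000, cycloidal 9.6196, simple-harmonic 10.1228
β=50°: printed 12.0000 | uniform 12.0000, cycloidal 12.0000, simple-harmonic 12.0000
β=55°: printed 14.3804 | uniform 13.2000, cycloidal 14.3804, simple-harmonic 13.8772
β=85°: printed 23.4902 | uniform 20.4000, cycloidal 23.4902, simple-harmonic 22.6921
only one law matches every sample → cycloidal

cycloidal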